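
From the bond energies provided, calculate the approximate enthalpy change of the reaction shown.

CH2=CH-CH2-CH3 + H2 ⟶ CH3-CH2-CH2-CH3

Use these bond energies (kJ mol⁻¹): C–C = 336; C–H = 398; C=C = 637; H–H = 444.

Bonds broken (reactants):
  C–C: 2 × 336 = 672
  C–H: 8 × 398 = 3184
  C=C: 1 × 637 = 637
  H–H: 1 × 444 = 444
  Σ(broken) = 4937 kJ
Bonds formed (products):
  C–C: 3 × 336 = 1008
  C–H: 10 × 398 = 3980
  Σ(formed) = 4988 kJ
ΔH = Σ(broken) − Σ(formed) = 4937 − 4988 = −51 kJ

ΔH ≈ −51 kJ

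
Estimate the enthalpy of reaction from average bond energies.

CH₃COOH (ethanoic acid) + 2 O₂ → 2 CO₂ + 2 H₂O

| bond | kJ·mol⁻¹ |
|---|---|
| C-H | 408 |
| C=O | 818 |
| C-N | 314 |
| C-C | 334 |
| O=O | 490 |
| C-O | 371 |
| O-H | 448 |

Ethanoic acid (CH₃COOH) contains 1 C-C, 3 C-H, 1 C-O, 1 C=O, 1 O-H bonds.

Bonds broken (reactants):
  C-C: 1 × 334 = 334
  C-H: 3 × 408 = 1224
  C-O: 1 × 371 = 371
  C=O: 1 × 818 = 818
  O-H: 1 × 448 = 448
  O=O: 2 × 490 = 980
  Σ(broken) = 4175 kJ
Bonds formed (products):
  C=O: 4 × 818 = 3272
  O-H: 4 × 448 = 1792
  Σ(formed) = 5064 kJ
ΔH = Σ(broken) − Σ(formed) = 4175 − 5064 = −889 kJ

ΔH ≈ −889 kJ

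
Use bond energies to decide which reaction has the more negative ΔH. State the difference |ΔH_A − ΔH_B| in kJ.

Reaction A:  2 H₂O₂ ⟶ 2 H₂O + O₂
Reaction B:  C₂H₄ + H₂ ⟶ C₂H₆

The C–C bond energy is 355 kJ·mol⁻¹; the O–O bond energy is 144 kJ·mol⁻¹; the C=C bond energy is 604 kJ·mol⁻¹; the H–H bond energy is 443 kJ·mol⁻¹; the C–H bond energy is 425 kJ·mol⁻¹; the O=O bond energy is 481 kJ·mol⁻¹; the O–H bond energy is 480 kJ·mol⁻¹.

Reaction A, by 35 kJ

Reaction A:
  Bonds broken (reactants):
    O–H: 4 × 480 = 1920
    O–O: 2 × 144 = 288
    Σ(broken) = 2208 kJ
  Bonds formed (products):
    O–H: 4 × 480 = 1920
    O=O: 1 × 481 = 481
    Σ(formed) = 2401 kJ
  ΔH_A = 2208 − 2401 = −193 kJ
Reaction B:
  Bonds broken (reactants):
    C–H: 4 × 425 = 1700
    C=C: 1 × 604 = 604
    H–H: 1 × 443 = 443
    Σ(broken) = 2747 kJ
  Bonds formed (products):
    C–C: 1 × 355 = 355
    C–H: 6 × 425 = 2550
    Σ(formed) = 2905 kJ
  ΔH_B = 2747 − 2905 = −158 kJ
ΔH_A − ΔH_B = −35 kJ, so reaction A has the more negative ΔH; |ΔH_A − ΔH_B| = 35 kJ.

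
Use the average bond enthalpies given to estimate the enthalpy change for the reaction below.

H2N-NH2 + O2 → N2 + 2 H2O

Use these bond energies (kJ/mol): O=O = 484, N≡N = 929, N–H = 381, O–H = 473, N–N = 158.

Bonds broken (reactants):
  N–H: 4 × 381 = 1524
  N–N: 1 × 158 = 158
  O=O: 1 × 484 = 484
  Σ(broken) = 2166 kJ
Bonds formed (products):
  N≡N: 1 × 929 = 929
  O–H: 4 × 473 = 1892
  Σ(formed) = 2821 kJ
ΔH = Σ(broken) − Σ(formed) = 2166 − 2821 = −655 kJ

ΔH ≈ −655 kJ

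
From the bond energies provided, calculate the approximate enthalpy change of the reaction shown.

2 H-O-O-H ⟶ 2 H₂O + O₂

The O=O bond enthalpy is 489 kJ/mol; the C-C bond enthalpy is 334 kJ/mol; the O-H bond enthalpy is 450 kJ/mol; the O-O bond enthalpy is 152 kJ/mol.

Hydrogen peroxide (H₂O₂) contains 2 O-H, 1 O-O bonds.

ΔH ≈ −185 kJ

Bonds broken (reactants):
  O-H: 4 × 450 = 1800
  O-O: 2 × 152 = 304
  Σ(broken) = 2104 kJ
Bonds formed (products):
  O-H: 4 × 450 = 1800
  O=O: 1 × 489 = 489
  Σ(formed) = 2289 kJ
ΔH = Σ(broken) − Σ(formed) = 2104 − 2289 = −185 kJ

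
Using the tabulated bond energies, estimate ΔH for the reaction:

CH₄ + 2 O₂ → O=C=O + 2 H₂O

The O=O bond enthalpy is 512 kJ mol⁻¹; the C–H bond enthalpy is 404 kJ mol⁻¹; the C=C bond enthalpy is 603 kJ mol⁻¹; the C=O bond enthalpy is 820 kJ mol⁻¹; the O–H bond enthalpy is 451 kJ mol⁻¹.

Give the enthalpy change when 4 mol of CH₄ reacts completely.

Bonds broken (reactants):
  C–H: 4 × 404 = 1616
  O=O: 2 × 512 = 1024
  Σ(broken) = 2640 kJ
Bonds formed (products):
  C=O: 2 × 820 = 1640
  O–H: 4 × 451 = 1804
  Σ(formed) = 3444 kJ
ΔH = Σ(broken) − Σ(formed) = 2640 − 3444 = −804 kJ
For 4× the reaction as written: 4 × (−804) = −3216 kJ

ΔH = −3216 kJ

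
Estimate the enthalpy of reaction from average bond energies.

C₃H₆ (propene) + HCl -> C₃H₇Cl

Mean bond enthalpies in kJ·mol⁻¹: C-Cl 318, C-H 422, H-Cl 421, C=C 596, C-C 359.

Bonds broken (reactants):
  C-C: 1 × 359 = 359
  C-H: 6 × 422 = 2532
  C=C: 1 × 596 = 596
  H-Cl: 1 × 421 = 421
  Σ(broken) = 3908 kJ
Bonds formed (products):
  C-C: 2 × 359 = 718
  C-Cl: 1 × 318 = 318
  C-H: 7 × 422 = 2954
  Σ(formed) = 3990 kJ
ΔH = Σ(broken) − Σ(formed) = 3908 − 3990 = −82 kJ

ΔH ≈ −82 kJ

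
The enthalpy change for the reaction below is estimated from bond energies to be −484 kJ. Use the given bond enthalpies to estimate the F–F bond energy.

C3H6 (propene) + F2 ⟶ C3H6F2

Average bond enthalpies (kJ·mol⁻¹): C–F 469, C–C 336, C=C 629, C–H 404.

Let D be the F–F bond energy.
Σ(broken) = 1×336 + 6×404 + 1×629 + 1×D = 3389 + D
Σ(formed) = 2×336 + 2×469 + 6×404 = 4034
ΔH = Σ(broken) − Σ(formed) = (3389 + D) − (4034) = −645 + D
Setting this equal to −484 kJ gives D = 161 kJ/mol.

D(F–F) ≈ 161 kJ/mol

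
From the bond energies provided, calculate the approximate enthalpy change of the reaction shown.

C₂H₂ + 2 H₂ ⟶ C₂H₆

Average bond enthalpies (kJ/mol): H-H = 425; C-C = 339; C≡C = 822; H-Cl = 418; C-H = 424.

ΔH ≈ −363 kJ

Bonds broken (reactants):
  C≡C: 1 × 822 = 822
  C-H: 2 × 424 = 848
  H-H: 2 × 425 = 850
  Σ(broken) = 2520 kJ
Bonds formed (products):
  C-C: 1 × 339 = 339
  C-H: 6 × 424 = 2544
  Σ(formed) = 2883 kJ
ΔH = Σ(broken) − Σ(formed) = 2520 − 2883 = −363 kJ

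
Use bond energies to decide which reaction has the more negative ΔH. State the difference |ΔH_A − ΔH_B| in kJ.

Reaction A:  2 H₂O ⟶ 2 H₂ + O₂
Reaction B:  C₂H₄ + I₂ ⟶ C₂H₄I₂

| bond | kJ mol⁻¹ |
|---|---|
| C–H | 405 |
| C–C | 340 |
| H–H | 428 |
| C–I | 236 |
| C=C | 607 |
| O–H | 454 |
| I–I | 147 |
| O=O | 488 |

Reaction B, by 530 kJ

Reaction A:
  Bonds broken (reactants):
    O–H: 4 × 454 = 1816
    Σ(broken) = 1816 kJ
  Bonds formed (products):
    H–H: 2 × 428 = 856
    O=O: 1 × 488 = 488
    Σ(formed) = 1344 kJ
  ΔH_A = 1816 − 1344 = +472 kJ
Reaction B:
  Bonds broken (reactants):
    C–H: 4 × 405 = 1620
    C=C: 1 × 607 = 607
    I–I: 1 × 147 = 147
    Σ(broken) = 2374 kJ
  Bonds formed (products):
    C–C: 1 × 340 = 340
    C–H: 4 × 405 = 1620
    C–I: 2 × 236 = 472
    Σ(formed) = 2432 kJ
  ΔH_B = 2374 − 2432 = −58 kJ
ΔH_A − ΔH_B = +530 kJ, so reaction B has the more negative ΔH; |ΔH_A − ΔH_B| = 530 kJ.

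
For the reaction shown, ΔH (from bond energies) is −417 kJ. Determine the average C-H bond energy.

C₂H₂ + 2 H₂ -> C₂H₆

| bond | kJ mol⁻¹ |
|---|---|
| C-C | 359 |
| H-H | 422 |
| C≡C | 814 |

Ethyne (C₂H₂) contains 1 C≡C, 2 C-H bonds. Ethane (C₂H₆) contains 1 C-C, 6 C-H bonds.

Let D be the C-H bond energy.
Σ(broken) = 1×814 + 2×D + 2×422 = 1658 + 2D
Σ(formed) = 1×359 + 6×D = 359 + 6D
ΔH = Σ(broken) − Σ(formed) = (1658 + 2D) − (359 + 6D) = +1299 − 4D
Setting this equal to −417 kJ gives 4D = 1716, so D = 429 kJ/mol.

D(C-H) ≈ 429 kJ/mol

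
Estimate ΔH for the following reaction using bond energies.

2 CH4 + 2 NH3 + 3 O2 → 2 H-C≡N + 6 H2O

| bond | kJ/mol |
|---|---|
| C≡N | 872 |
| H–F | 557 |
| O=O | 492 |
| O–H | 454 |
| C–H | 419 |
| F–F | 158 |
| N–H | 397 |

Bonds broken (reactants):
  C–H: 8 × 419 = 3352
  N–H: 6 × 397 = 2382
  O=O: 3 × 492 = 1476
  Σ(broken) = 7210 kJ
Bonds formed (products):
  C≡N: 2 × 872 = 1744
  C–H: 2 × 419 = 838
  O–H: 12 × 454 = 5448
  Σ(formed) = 8030 kJ
ΔH = Σ(broken) − Σ(formed) = 7210 − 8030 = −820 kJ

ΔH ≈ −820 kJ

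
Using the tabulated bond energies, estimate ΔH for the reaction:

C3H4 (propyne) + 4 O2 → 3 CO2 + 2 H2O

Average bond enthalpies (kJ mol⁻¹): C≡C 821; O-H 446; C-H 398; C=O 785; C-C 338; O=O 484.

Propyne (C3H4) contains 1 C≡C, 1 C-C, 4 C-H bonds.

ΔH ≈ −1807 kJ

Bonds broken (reactants):
  C≡C: 1 × 821 = 821
  C-C: 1 × 338 = 338
  C-H: 4 × 398 = 1592
  O=O: 4 × 484 = 1936
  Σ(broken) = 4687 kJ
Bonds formed (products):
  C=O: 6 × 785 = 4710
  O-H: 4 × 446 = 1784
  Σ(formed) = 6494 kJ
ΔH = Σ(broken) − Σ(formed) = 4687 − 6494 = −1807 kJ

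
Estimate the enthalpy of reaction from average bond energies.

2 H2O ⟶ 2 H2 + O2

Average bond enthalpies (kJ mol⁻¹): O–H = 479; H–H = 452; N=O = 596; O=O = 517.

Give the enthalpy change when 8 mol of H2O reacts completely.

ΔH = +1980 kJ

Bonds broken (reactants):
  O–H: 4 × 479 = 1916
  Σ(broken) = 1916 kJ
Bonds formed (products):
  H–H: 2 × 452 = 904
  O=O: 1 × 517 = 517
  Σ(formed) = 1421 kJ
ΔH = Σ(broken) − Σ(formed) = 1916 − 1421 = +495 kJ
For 4× the reaction as written: 4 × (+495) = +1980 kJ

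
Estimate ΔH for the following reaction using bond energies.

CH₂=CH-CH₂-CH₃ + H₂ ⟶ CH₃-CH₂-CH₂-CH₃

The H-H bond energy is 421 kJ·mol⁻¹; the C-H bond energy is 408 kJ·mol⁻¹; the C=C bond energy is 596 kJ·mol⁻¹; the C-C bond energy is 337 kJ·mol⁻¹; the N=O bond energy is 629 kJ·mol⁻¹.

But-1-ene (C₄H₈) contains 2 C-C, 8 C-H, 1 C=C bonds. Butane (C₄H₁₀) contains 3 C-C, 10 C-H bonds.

ΔH ≈ −136 kJ

Bonds broken (reactants):
  C-C: 2 × 337 = 674
  C-H: 8 × 408 = 3264
  C=C: 1 × 596 = 596
  H-H: 1 × 421 = 421
  Σ(broken) = 4955 kJ
Bonds formed (products):
  C-C: 3 × 337 = 1011
  C-H: 10 × 408 = 4080
  Σ(formed) = 5091 kJ
ΔH = Σ(broken) − Σ(formed) = 4955 − 5091 = −136 kJ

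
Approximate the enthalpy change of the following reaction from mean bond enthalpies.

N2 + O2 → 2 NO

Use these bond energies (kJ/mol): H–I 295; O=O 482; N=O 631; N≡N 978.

Bonds broken (reactants):
  N≡N: 1 × 978 = 978
  O=O: 1 × 482 = 482
  Σ(broken) = 1460 kJ
Bonds formed (products):
  N=O: 2 × 631 = 1262
  Σ(formed) = 1262 kJ
ΔH = Σ(broken) − Σ(formed) = 1460 − 1262 = +198 kJ

ΔH ≈ +198 kJ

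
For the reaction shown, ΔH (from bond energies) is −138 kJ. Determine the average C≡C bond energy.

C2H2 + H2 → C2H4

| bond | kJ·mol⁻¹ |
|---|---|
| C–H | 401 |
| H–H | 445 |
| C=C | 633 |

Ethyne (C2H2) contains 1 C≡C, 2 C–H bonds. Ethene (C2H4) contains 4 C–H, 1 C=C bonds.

D(C≡C) ≈ 852 kJ/mol

Let D be the C≡C bond energy.
Σ(broken) = 1×D + 2×401 + 1×445 = 1247 + D
Σ(formed) = 4×401 + 1×633 = 2237
ΔH = Σ(broken) − Σ(formed) = (1247 + D) − (2237) = −990 + D
Setting this equal to −138 kJ gives D = 852 kJ/mol.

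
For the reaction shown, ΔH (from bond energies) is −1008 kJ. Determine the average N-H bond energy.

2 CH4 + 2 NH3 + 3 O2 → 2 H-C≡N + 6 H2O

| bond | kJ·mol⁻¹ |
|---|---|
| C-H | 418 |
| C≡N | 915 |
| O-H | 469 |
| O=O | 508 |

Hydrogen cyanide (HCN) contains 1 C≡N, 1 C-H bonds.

D(N-H) ≈ 403 kJ/mol

Let D be the N-H bond energy.
Σ(broken) = 8×418 + 6×D + 3×508 = 4868 + 6D
Σ(formed) = 2×915 + 2×418 + 12×469 = 8294
ΔH = Σ(broken) − Σ(formed) = (4868 + 6D) − (8294) = −3426 + 6D
Setting this equal to −1008 kJ gives 6D = 2418, so D = 403 kJ/mol.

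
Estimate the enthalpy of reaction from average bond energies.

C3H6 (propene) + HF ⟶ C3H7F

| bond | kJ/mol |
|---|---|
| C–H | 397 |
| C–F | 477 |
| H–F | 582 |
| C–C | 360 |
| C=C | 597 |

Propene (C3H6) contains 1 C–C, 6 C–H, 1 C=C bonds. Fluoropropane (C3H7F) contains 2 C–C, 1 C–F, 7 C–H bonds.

Bonds broken (reactants):
  C–C: 1 × 360 = 360
  C–H: 6 × 397 = 2382
  C=C: 1 × 597 = 597
  H–F: 1 × 582 = 582
  Σ(broken) = 3921 kJ
Bonds formed (products):
  C–C: 2 × 360 = 720
  C–F: 1 × 477 = 477
  C–H: 7 × 397 = 2779
  Σ(formed) = 3976 kJ
ΔH = Σ(broken) − Σ(formed) = 3921 − 3976 = −55 kJ

ΔH ≈ −55 kJ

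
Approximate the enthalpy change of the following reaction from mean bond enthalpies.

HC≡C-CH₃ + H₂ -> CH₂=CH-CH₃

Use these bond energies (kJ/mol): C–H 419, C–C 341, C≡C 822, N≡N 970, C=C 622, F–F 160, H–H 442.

ΔH ≈ −196 kJ

Bonds broken (reactants):
  C≡C: 1 × 822 = 822
  C–C: 1 × 341 = 341
  C–H: 4 × 419 = 1676
  H–H: 1 × 442 = 442
  Σ(broken) = 3281 kJ
Bonds formed (products):
  C–C: 1 × 341 = 341
  C–H: 6 × 419 = 2514
  C=C: 1 × 622 = 622
  Σ(formed) = 3477 kJ
ΔH = Σ(broken) − Σ(formed) = 3281 − 3477 = −196 kJ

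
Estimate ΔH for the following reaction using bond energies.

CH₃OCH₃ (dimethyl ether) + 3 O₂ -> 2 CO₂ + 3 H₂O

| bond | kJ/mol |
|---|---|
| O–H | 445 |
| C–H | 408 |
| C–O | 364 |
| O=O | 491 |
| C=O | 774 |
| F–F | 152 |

Bonds broken (reactants):
  C–H: 6 × 408 = 2448
  C–O: 2 × 364 = 728
  O=O: 3 × 491 = 1473
  Σ(broken) = 4649 kJ
Bonds formed (products):
  C=O: 4 × 774 = 3096
  O–H: 6 × 445 = 2670
  Σ(formed) = 5766 kJ
ΔH = Σ(broken) − Σ(formed) = 4649 − 5766 = −1117 kJ

ΔH ≈ −1117 kJ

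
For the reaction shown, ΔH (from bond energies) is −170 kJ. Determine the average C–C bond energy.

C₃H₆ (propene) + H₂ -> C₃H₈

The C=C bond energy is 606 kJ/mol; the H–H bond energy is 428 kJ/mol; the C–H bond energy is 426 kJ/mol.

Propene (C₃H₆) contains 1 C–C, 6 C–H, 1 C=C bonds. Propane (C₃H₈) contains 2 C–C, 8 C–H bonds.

Let D be the C–C bond energy.
Σ(broken) = 1×D + 6×426 + 1×606 + 1×428 = 3590 + D
Σ(formed) = 2×D + 8×426 = 3408 + 2D
ΔH = Σ(broken) − Σ(formed) = (3590 + D) − (3408 + 2D) = +182 − D
Setting this equal to −170 kJ gives D = 352 kJ/mol.

D(C–C) ≈ 352 kJ/mol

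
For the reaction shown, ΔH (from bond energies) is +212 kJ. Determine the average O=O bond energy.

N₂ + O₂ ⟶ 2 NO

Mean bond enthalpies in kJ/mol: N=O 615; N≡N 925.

Let D be the O=O bond energy.
Σ(broken) = 1×925 + 1×D = 925 + D
Σ(formed) = 2×615 = 1230
ΔH = Σ(broken) − Σ(formed) = (925 + D) − (1230) = −305 + D
Setting this equal to +212 kJ gives D = 517 kJ/mol.

D(O=O) ≈ 517 kJ/mol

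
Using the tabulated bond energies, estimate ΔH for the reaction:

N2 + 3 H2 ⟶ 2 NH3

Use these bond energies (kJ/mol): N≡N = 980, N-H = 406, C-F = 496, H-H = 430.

ΔH ≈ −166 kJ

Bonds broken (reactants):
  H-H: 3 × 430 = 1290
  N≡N: 1 × 980 = 980
  Σ(broken) = 2270 kJ
Bonds formed (products):
  N-H: 6 × 406 = 2436
  Σ(formed) = 2436 kJ
ΔH = Σ(broken) − Σ(formed) = 2270 − 2436 = −166 kJ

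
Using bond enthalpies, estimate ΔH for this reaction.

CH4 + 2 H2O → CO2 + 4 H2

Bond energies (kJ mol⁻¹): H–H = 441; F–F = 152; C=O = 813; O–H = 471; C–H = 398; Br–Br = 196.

ΔH ≈ +86 kJ

Bonds broken (reactants):
  C–H: 4 × 398 = 1592
  O–H: 4 × 471 = 1884
  Σ(broken) = 3476 kJ
Bonds formed (products):
  C=O: 2 × 813 = 1626
  H–H: 4 × 441 = 1764
  Σ(formed) = 3390 kJ
ΔH = Σ(broken) − Σ(formed) = 3476 − 3390 = +86 kJ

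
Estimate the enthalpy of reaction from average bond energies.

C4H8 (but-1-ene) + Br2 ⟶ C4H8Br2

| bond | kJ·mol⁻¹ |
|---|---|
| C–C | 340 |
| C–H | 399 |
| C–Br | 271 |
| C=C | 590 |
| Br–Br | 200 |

ΔH ≈ −92 kJ

Bonds broken (reactants):
  Br–Br: 1 × 200 = 200
  C–C: 2 × 340 = 680
  C–H: 8 × 399 = 3192
  C=C: 1 × 590 = 590
  Σ(broken) = 4662 kJ
Bonds formed (products):
  C–Br: 2 × 271 = 542
  C–C: 3 × 340 = 1020
  C–H: 8 × 399 = 3192
  Σ(formed) = 4754 kJ
ΔH = Σ(broken) − Σ(formed) = 4662 − 4754 = −92 kJ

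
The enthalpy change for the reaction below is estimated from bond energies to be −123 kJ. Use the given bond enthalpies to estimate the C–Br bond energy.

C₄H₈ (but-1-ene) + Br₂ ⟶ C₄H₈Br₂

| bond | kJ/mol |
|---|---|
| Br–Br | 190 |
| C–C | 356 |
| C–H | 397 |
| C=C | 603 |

D(C–Br) ≈ 280 kJ/mol

Let D be the C–Br bond energy.
Σ(broken) = 1×190 + 2×356 + 8×397 + 1×603 = 4681
Σ(formed) = 2×D + 3×356 + 8×397 = 4244 + 2D
ΔH = Σ(broken) − Σ(formed) = (4681) − (4244 + 2D) = +437 − 2D
Setting this equal to −123 kJ gives 2D = 560, so D = 280 kJ/mol.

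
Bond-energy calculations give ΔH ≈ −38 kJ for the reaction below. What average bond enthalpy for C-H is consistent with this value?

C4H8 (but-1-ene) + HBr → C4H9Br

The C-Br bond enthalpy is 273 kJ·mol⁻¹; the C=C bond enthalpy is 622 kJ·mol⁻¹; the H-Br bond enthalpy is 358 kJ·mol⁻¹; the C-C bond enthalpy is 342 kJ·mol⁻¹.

Let D be the C-H bond energy.
Σ(broken) = 2×342 + 8×D + 1×622 + 1×358 = 1664 + 8D
Σ(formed) = 1×273 + 3×342 + 9×D = 1299 + 9D
ΔH = Σ(broken) − Σ(formed) = (1664 + 8D) − (1299 + 9D) = +365 − D
Setting this equal to −38 kJ gives D = 403 kJ/mol.

D(C-H) ≈ 403 kJ/mol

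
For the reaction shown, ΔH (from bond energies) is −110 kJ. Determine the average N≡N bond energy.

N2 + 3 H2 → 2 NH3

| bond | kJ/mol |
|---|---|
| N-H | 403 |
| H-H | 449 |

Let D be the N≡N bond energy.
Σ(broken) = 3×449 + 1×D = 1347 + D
Σ(formed) = 6×403 = 2418
ΔH = Σ(broken) − Σ(formed) = (1347 + D) − (2418) = −1071 + D
Setting this equal to −110 kJ gives D = 961 kJ/mol.

D(N≡N) ≈ 961 kJ/mol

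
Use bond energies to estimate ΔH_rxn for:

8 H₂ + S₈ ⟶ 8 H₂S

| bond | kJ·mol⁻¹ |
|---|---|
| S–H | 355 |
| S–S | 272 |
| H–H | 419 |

ΔH ≈ −152 kJ

Bonds broken (reactants):
  H–H: 8 × 419 = 3352
  S–S: 8 × 272 = 2176
  Σ(broken) = 5528 kJ
Bonds formed (products):
  S–H: 16 × 355 = 5680
  Σ(formed) = 5680 kJ
ΔH = Σ(broken) − Σ(formed) = 5528 − 5680 = −152 kJ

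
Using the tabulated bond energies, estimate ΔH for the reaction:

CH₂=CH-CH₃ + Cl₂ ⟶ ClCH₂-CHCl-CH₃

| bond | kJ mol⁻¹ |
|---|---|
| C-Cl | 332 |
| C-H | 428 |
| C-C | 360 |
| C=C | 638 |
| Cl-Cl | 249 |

Bonds broken (reactants):
  C-C: 1 × 360 = 360
  C-H: 6 × 428 = 2568
  C=C: 1 × 638 = 638
  Cl-Cl: 1 × 249 = 249
  Σ(broken) = 3815 kJ
Bonds formed (products):
  C-C: 2 × 360 = 720
  C-Cl: 2 × 332 = 664
  C-H: 6 × 428 = 2568
  Σ(formed) = 3952 kJ
ΔH = Σ(broken) − Σ(formed) = 3815 − 3952 = −137 kJ

ΔH ≈ −137 kJ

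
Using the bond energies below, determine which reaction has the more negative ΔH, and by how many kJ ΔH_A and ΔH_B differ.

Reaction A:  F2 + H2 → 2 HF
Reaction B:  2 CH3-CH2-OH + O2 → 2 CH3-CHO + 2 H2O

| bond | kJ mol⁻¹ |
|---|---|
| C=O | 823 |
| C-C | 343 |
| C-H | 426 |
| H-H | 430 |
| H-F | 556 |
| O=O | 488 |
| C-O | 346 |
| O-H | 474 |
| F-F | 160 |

Reaction B, by 40 kJ

Reaction A:
  Bonds broken (reactants):
    F-F: 1 × 160 = 160
    H-H: 1 × 430 = 430
    Σ(broken) = 590 kJ
  Bonds formed (products):
    H-F: 2 × 556 = 1112
    Σ(formed) = 1112 kJ
  ΔH_A = 590 − 1112 = −522 kJ
Reaction B:
  Bonds broken (reactants):
    C-C: 2 × 343 = 686
    C-H: 10 × 426 = 4260
    C-O: 2 × 346 = 692
    O-H: 2 × 474 = 948
    O=O: 1 × 488 = 488
    Σ(broken) = 7074 kJ
  Bonds formed (products):
    C-C: 2 × 343 = 686
    C-H: 8 × 426 = 3408
    C=O: 2 × 823 = 1646
    O-H: 4 × 474 = 1896
    Σ(formed) = 7636 kJ
  ΔH_B = 7074 − 7636 = −562 kJ
ΔH_A − ΔH_B = +40 kJ, so reaction B has the more negative ΔH; |ΔH_A − ΔH_B| = 40 kJ.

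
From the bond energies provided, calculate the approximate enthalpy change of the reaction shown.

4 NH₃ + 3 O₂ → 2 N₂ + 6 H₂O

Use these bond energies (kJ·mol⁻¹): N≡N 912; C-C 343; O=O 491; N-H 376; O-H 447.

ΔH ≈ −1203 kJ

Bonds broken (reactants):
  N-H: 12 × 376 = 4512
  O=O: 3 × 491 = 1473
  Σ(broken) = 5985 kJ
Bonds formed (products):
  N≡N: 2 × 912 = 1824
  O-H: 12 × 447 = 5364
  Σ(formed) = 7188 kJ
ΔH = Σ(broken) − Σ(formed) = 5985 − 7188 = −1203 kJ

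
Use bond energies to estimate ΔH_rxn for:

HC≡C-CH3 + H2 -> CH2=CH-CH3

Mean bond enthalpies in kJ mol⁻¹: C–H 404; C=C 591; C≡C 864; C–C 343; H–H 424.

ΔH ≈ −111 kJ

Bonds broken (reactants):
  C≡C: 1 × 864 = 864
  C–C: 1 × 343 = 343
  C–H: 4 × 404 = 1616
  H–H: 1 × 424 = 424
  Σ(broken) = 3247 kJ
Bonds formed (products):
  C–C: 1 × 343 = 343
  C–H: 6 × 404 = 2424
  C=C: 1 × 591 = 591
  Σ(formed) = 3358 kJ
ΔH = Σ(broken) − Σ(formed) = 3247 − 3358 = −111 kJ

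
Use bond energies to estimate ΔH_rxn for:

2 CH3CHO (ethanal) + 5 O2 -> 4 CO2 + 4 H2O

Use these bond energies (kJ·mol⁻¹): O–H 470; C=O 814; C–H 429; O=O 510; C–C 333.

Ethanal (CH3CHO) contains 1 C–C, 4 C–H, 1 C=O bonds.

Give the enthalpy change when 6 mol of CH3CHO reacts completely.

Bonds broken (reactants):
  C–C: 2 × 333 = 666
  C–H: 8 × 429 = 3432
  C=O: 2 × 814 = 1628
  O=O: 5 × 510 = 2550
  Σ(broken) = 8276 kJ
Bonds formed (products):
  C=O: 8 × 814 = 6512
  O–H: 8 × 470 = 3760
  Σ(formed) = 10272 kJ
ΔH = Σ(broken) − Σ(formed) = 8276 − 10272 = −1996 kJ
For 3× the reaction as written: 3 × (−1996) = −5988 kJ

ΔH = −5988 kJ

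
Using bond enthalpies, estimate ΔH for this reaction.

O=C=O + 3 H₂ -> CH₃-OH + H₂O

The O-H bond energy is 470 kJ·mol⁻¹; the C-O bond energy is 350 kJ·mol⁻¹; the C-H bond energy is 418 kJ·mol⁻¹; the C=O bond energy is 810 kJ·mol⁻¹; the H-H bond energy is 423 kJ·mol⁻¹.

Bonds broken (reactants):
  C=O: 2 × 810 = 1620
  H-H: 3 × 423 = 1269
  Σ(broken) = 2889 kJ
Bonds formed (products):
  C-H: 3 × 418 = 1254
  C-O: 1 × 350 = 350
  O-H: 3 × 470 = 1410
  Σ(formed) = 3014 kJ
ΔH = Σ(broken) − Σ(formed) = 2889 − 3014 = −125 kJ

ΔH ≈ −125 kJ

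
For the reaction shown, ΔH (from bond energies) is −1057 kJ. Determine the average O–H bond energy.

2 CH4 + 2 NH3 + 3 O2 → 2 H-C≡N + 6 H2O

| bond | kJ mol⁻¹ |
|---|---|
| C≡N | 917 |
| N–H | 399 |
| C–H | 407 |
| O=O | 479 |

Let D be the O–H bond energy.
Σ(broken) = 8×407 + 6×399 + 3×479 = 7087
Σ(formed) = 2×917 + 2×407 + 12×D = 2648 + 12D
ΔH = Σ(broken) − Σ(formed) = (7087) − (2648 + 12D) = +4439 − 12D
Setting this equal to −1057 kJ gives 12D = 5496, so D = 458 kJ/mol.

D(O–H) ≈ 458 kJ/mol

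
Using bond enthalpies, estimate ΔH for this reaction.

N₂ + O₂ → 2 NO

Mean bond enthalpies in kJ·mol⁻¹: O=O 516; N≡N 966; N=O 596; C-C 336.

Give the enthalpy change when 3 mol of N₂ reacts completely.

Bonds broken (reactants):
  N≡N: 1 × 966 = 966
  O=O: 1 × 516 = 516
  Σ(broken) = 1482 kJ
Bonds formed (products):
  N=O: 2 × 596 = 1192
  Σ(formed) = 1192 kJ
ΔH = Σ(broken) − Σ(formed) = 1482 − 1192 = +290 kJ
For 3× the reaction as written: 3 × (+290) = +870 kJ

ΔH = +870 kJ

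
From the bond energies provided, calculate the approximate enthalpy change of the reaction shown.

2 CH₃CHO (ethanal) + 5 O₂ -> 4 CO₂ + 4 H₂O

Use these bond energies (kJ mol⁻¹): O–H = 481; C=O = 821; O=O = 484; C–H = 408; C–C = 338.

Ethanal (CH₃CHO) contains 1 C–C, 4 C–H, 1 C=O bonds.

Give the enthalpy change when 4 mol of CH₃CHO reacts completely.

ΔH = −4828 kJ

Bonds broken (reactants):
  C–C: 2 × 338 = 676
  C–H: 8 × 408 = 3264
  C=O: 2 × 821 = 1642
  O=O: 5 × 484 = 2420
  Σ(broken) = 8002 kJ
Bonds formed (products):
  C=O: 8 × 821 = 6568
  O–H: 8 × 481 = 3848
  Σ(formed) = 10416 kJ
ΔH = Σ(broken) − Σ(formed) = 8002 − 10416 = −2414 kJ
For 2× the reaction as written: 2 × (−2414) = −4828 kJ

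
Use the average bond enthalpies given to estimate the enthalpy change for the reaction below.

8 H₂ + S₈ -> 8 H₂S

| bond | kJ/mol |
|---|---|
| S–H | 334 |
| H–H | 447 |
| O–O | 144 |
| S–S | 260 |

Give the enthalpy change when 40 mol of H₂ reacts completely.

ΔH = +1560 kJ

Bonds broken (reactants):
  H–H: 8 × 447 = 3576
  S–S: 8 × 260 = 2080
  Σ(broken) = 5656 kJ
Bonds formed (products):
  S–H: 16 × 334 = 5344
  Σ(formed) = 5344 kJ
ΔH = Σ(broken) − Σ(formed) = 5656 − 5344 = +312 kJ
For 5× the reaction as written: 5 × (+312) = +1560 kJ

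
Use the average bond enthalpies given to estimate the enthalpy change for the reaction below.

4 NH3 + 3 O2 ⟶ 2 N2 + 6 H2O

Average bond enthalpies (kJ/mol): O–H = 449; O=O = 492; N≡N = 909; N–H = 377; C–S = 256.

Bonds broken (reactants):
  N–H: 12 × 377 = 4524
  O=O: 3 × 492 = 1476
  Σ(broken) = 6000 kJ
Bonds formed (products):
  N≡N: 2 × 909 = 1818
  O–H: 12 × 449 = 5388
  Σ(formed) = 7206 kJ
ΔH = Σ(broken) − Σ(formed) = 6000 − 7206 = −1206 kJ

ΔH ≈ −1206 kJ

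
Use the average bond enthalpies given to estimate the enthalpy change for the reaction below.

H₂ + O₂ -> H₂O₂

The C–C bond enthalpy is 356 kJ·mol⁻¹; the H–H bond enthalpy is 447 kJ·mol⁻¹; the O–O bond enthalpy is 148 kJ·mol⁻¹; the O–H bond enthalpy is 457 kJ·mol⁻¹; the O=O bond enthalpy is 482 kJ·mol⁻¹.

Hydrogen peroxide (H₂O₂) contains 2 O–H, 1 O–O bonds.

Bonds broken (reactants):
  H–H: 1 × 447 = 447
  O=O: 1 × 482 = 482
  Σ(broken) = 929 kJ
Bonds formed (products):
  O–H: 2 × 457 = 914
  O–O: 1 × 148 = 148
  Σ(formed) = 1062 kJ
ΔH = Σ(broken) − Σ(formed) = 929 − 1062 = −133 kJ

ΔH ≈ −133 kJ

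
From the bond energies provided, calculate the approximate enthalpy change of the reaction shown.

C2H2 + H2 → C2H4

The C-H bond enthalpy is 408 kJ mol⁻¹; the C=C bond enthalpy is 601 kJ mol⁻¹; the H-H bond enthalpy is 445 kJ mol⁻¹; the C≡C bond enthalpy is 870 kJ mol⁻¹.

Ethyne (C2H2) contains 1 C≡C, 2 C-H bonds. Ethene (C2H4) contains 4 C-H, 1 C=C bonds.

Bonds broken (reactants):
  C≡C: 1 × 870 = 870
  C-H: 2 × 408 = 816
  H-H: 1 × 445 = 445
  Σ(broken) = 2131 kJ
Bonds formed (products):
  C-H: 4 × 408 = 1632
  C=C: 1 × 601 = 601
  Σ(formed) = 2233 kJ
ΔH = Σ(broken) − Σ(formed) = 2131 − 2233 = −102 kJ

ΔH ≈ −102 kJ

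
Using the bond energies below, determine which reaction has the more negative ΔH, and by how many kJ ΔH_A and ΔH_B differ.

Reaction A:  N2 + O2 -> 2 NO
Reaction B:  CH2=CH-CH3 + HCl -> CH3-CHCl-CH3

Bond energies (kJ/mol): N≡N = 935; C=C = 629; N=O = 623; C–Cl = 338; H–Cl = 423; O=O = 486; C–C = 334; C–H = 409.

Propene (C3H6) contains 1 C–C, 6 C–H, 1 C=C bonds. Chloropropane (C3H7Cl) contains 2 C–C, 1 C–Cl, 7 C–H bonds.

Reaction B, by 204 kJ

Reaction A:
  Bonds broken (reactants):
    N≡N: 1 × 935 = 935
    O=O: 1 × 486 = 486
    Σ(broken) = 1421 kJ
  Bonds formed (products):
    N=O: 2 × 623 = 1246
    Σ(formed) = 1246 kJ
  ΔH_A = 1421 − 1246 = +175 kJ
Reaction B:
  Bonds broken (reactants):
    C–C: 1 × 334 = 334
    C–H: 6 × 409 = 2454
    C=C: 1 × 629 = 629
    H–Cl: 1 × 423 = 423
    Σ(broken) = 3840 kJ
  Bonds formed (products):
    C–C: 2 × 334 = 668
    C–Cl: 1 × 338 = 338
    C–H: 7 × 409 = 2863
    Σ(formed) = 3869 kJ
  ΔH_B = 3840 − 3869 = −29 kJ
ΔH_A − ΔH_B = +204 kJ, so reaction B has the more negative ΔH; |ΔH_A − ΔH_B| = 204 kJ.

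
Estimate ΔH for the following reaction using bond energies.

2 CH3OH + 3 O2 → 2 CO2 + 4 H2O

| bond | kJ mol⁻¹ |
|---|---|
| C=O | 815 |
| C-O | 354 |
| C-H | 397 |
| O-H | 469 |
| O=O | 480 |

ΔH ≈ −1544 kJ

Bonds broken (reactants):
  C-H: 6 × 397 = 2382
  C-O: 2 × 354 = 708
  O-H: 2 × 469 = 938
  O=O: 3 × 480 = 1440
  Σ(broken) = 5468 kJ
Bonds formed (products):
  C=O: 4 × 815 = 3260
  O-H: 8 × 469 = 3752
  Σ(formed) = 7012 kJ
ΔH = Σ(broken) − Σ(formed) = 5468 − 7012 = −1544 kJ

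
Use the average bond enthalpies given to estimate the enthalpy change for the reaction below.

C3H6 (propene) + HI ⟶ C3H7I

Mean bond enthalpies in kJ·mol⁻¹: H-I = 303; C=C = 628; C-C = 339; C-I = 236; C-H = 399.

ΔH ≈ −43 kJ

Bonds broken (reactants):
  C-C: 1 × 339 = 339
  C-H: 6 × 399 = 2394
  C=C: 1 × 628 = 628
  H-I: 1 × 303 = 303
  Σ(broken) = 3664 kJ
Bonds formed (products):
  C-C: 2 × 339 = 678
  C-H: 7 × 399 = 2793
  C-I: 1 × 236 = 236
  Σ(formed) = 3707 kJ
ΔH = Σ(broken) − Σ(formed) = 3664 − 3707 = −43 kJ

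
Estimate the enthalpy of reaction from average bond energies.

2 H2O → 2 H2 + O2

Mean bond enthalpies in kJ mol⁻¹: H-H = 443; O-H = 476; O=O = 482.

Bonds broken (reactants):
  O-H: 4 × 476 = 1904
  Σ(broken) = 1904 kJ
Bonds formed (products):
  H-H: 2 × 443 = 886
  O=O: 1 × 482 = 482
  Σ(formed) = 1368 kJ
ΔH = Σ(broken) − Σ(formed) = 1904 − 1368 = +536 kJ

ΔH ≈ +536 kJ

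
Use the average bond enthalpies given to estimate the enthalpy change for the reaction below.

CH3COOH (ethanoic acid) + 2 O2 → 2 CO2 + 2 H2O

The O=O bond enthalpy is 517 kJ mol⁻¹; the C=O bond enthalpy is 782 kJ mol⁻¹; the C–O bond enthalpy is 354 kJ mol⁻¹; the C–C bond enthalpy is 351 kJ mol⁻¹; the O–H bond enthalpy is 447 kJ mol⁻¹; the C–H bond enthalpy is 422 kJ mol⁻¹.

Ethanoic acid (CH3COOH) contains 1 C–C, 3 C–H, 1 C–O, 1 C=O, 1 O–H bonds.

ΔH ≈ −682 kJ

Bonds broken (reactants):
  C–C: 1 × 351 = 351
  C–H: 3 × 422 = 1266
  C–O: 1 × 354 = 354
  C=O: 1 × 782 = 782
  O–H: 1 × 447 = 447
  O=O: 2 × 517 = 1034
  Σ(broken) = 4234 kJ
Bonds formed (products):
  C=O: 4 × 782 = 3128
  O–H: 4 × 447 = 1788
  Σ(formed) = 4916 kJ
ΔH = Σ(broken) − Σ(formed) = 4234 − 4916 = −682 kJ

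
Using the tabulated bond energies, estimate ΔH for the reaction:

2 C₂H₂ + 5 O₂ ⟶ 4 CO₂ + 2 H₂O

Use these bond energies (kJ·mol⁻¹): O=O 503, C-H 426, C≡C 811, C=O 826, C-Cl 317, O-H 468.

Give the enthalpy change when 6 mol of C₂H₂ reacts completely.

Bonds broken (reactants):
  C≡C: 2 × 811 = 1622
  C-H: 4 × 426 = 1704
  O=O: 5 × 503 = 2515
  Σ(broken) = 5841 kJ
Bonds formed (products):
  C=O: 8 × 826 = 6608
  O-H: 4 × 468 = 1872
  Σ(formed) = 8480 kJ
ΔH = Σ(broken) − Σ(formed) = 5841 − 8480 = −2639 kJ
For 3× the reaction as written: 3 × (−2639) = −7917 kJ

ΔH = −7917 kJ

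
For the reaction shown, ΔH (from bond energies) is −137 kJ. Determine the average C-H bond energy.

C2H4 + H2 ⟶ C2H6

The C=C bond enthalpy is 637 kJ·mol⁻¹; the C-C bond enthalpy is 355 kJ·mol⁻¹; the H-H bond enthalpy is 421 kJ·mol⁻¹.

Let D be the C-H bond energy.
Σ(broken) = 4×D + 1×637 + 1×421 = 1058 + 4D
Σ(formed) = 1×355 + 6×D = 355 + 6D
ΔH = Σ(broken) − Σ(formed) = (1058 + 4D) − (355 + 6D) = +703 − 2D
Setting this equal to −137 kJ gives 2D = 840, so D = 420 kJ/mol.

D(C-H) ≈ 420 kJ/mol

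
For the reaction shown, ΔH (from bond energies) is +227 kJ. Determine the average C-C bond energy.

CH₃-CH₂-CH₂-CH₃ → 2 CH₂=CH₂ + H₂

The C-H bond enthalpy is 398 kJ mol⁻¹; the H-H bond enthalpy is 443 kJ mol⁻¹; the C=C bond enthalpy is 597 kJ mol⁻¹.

Let D be the C-C bond energy.
Σ(broken) = 3×D + 10×398 = 3980 + 3D
Σ(formed) = 8×398 + 2×597 + 1×443 = 4821
ΔH = Σ(broken) − Σ(formed) = (3980 + 3D) − (4821) = −841 + 3D
Setting this equal to +227 kJ gives 3D = 1068, so D = 356 kJ/mol.

D(C-C) ≈ 356 kJ/mol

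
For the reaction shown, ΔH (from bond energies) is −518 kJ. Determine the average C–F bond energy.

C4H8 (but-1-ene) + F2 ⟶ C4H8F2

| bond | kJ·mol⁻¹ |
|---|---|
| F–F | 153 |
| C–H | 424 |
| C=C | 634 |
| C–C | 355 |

D(C–F) ≈ 475 kJ/mol

Let D be the C–F bond energy.
Σ(broken) = 2×355 + 8×424 + 1×634 + 1×153 = 4889
Σ(formed) = 3×355 + 2×D + 8×424 = 4457 + 2D
ΔH = Σ(broken) − Σ(formed) = (4889) − (4457 + 2D) = +432 − 2D
Setting this equal to −518 kJ gives 2D = 950, so D = 475 kJ/mol.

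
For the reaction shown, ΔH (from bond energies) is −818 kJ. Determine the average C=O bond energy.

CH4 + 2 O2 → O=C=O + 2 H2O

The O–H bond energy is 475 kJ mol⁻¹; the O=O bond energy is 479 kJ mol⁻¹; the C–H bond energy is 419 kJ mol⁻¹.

Let D be the C=O bond energy.
Σ(broken) = 4×419 + 2×479 = 2634
Σ(formed) = 2×D + 4×475 = 1900 + 2D
ΔH = Σ(broken) − Σ(formed) = (2634) − (1900 + 2D) = +734 − 2D
Setting this equal to −818 kJ gives 2D = 1552, so D = 776 kJ/mol.

D(C=O) ≈ 776 kJ/mol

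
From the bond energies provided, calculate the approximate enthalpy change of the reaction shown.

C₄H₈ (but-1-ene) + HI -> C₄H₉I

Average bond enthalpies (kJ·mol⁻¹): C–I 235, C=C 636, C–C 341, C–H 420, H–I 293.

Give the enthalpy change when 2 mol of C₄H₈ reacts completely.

ΔH = −134 kJ

Bonds broken (reactants):
  C–C: 2 × 341 = 682
  C–H: 8 × 420 = 3360
  C=C: 1 × 636 = 636
  H–I: 1 × 293 = 293
  Σ(broken) = 4971 kJ
Bonds formed (products):
  C–C: 3 × 341 = 1023
  C–H: 9 × 420 = 3780
  C–I: 1 × 235 = 235
  Σ(formed) = 5038 kJ
ΔH = Σ(broken) − Σ(formed) = 4971 − 5038 = −67 kJ
For 2× the reaction as written: 2 × (−67) = −134 kJ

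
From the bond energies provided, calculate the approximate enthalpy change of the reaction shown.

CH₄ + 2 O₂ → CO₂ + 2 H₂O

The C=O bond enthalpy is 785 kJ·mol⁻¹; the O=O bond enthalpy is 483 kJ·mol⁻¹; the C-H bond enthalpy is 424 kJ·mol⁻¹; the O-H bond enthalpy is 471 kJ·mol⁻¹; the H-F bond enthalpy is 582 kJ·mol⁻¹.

Bonds broken (reactants):
  C-H: 4 × 424 = 1696
  O=O: 2 × 483 = 966
  Σ(broken) = 2662 kJ
Bonds formed (products):
  C=O: 2 × 785 = 1570
  O-H: 4 × 471 = 1884
  Σ(formed) = 3454 kJ
ΔH = Σ(broken) − Σ(formed) = 2662 − 3454 = −792 kJ

ΔH ≈ −792 kJ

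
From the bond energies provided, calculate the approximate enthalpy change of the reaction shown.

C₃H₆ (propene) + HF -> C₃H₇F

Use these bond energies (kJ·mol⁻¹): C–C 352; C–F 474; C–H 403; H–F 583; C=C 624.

Bonds broken (reactants):
  C–C: 1 × 352 = 352
  C–H: 6 × 403 = 2418
  C=C: 1 × 624 = 624
  H–F: 1 × 583 = 583
  Σ(broken) = 3977 kJ
Bonds formed (products):
  C–C: 2 × 352 = 704
  C–F: 1 × 474 = 474
  C–H: 7 × 403 = 2821
  Σ(formed) = 3999 kJ
ΔH = Σ(broken) − Σ(formed) = 3977 − 3999 = −22 kJ

ΔH ≈ −22 kJ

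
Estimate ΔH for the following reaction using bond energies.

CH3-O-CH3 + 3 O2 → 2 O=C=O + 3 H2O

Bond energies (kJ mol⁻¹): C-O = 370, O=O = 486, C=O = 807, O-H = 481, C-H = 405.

Bonds broken (reactants):
  C-H: 6 × 405 = 2430
  C-O: 2 × 370 = 740
  O=O: 3 × 486 = 1458
  Σ(broken) = 4628 kJ
Bonds formed (products):
  C=O: 4 × 807 = 3228
  O-H: 6 × 481 = 2886
  Σ(formed) = 6114 kJ
ΔH = Σ(broken) − Σ(formed) = 4628 − 6114 = −1486 kJ

ΔH ≈ −1486 kJ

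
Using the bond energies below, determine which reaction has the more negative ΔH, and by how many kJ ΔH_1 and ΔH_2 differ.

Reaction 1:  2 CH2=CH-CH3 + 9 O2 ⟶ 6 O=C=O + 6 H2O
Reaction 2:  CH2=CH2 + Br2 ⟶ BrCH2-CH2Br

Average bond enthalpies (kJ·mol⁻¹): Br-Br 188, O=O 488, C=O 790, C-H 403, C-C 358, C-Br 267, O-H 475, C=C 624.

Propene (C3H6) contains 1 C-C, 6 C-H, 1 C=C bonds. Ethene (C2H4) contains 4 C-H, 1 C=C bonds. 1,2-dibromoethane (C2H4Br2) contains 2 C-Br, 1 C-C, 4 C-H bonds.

Reaction 1, by 3908 kJ

Reaction 1:
  Bonds broken (reactants):
    C-C: 2 × 358 = 716
    C-H: 12 × 403 = 4836
    C=C: 2 × 624 = 1248
    O=O: 9 × 488 = 4392
    Σ(broken) = 11192 kJ
  Bonds formed (products):
    C=O: 12 × 790 = 9480
    O-H: 12 × 475 = 5700
    Σ(formed) = 15180 kJ
  ΔH_1 = 11192 − 15180 = −3988 kJ
Reaction 2:
  Bonds broken (reactants):
    Br-Br: 1 × 188 = 188
    C-H: 4 × 403 = 1612
    C=C: 1 × 624 = 624
    Σ(broken) = 2424 kJ
  Bonds formed (products):
    C-Br: 2 × 267 = 534
    C-C: 1 × 358 = 358
    C-H: 4 × 403 = 1612
    Σ(formed) = 2504 kJ
  ΔH_2 = 2424 − 2504 = −80 kJ
ΔH_1 − ΔH_2 = −3908 kJ, so reaction 1 has the more negative ΔH; |ΔH_1 − ΔH_2| = 3908 kJ.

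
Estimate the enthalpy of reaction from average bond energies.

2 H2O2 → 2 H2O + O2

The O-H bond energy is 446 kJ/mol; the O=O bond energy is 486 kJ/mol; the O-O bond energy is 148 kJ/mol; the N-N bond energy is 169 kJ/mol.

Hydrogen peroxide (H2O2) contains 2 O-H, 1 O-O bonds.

Bonds broken (reactants):
  O-H: 4 × 446 = 1784
  O-O: 2 × 148 = 296
  Σ(broken) = 2080 kJ
Bonds formed (products):
  O-H: 4 × 446 = 1784
  O=O: 1 × 486 = 486
  Σ(formed) = 2270 kJ
ΔH = Σ(broken) − Σ(formed) = 2080 − 2270 = −190 kJ

ΔH ≈ −190 kJ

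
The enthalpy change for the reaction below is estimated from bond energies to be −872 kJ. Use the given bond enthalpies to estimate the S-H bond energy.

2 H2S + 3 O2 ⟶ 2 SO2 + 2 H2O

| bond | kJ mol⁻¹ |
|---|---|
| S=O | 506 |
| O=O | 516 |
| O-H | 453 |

D(S-H) ≈ 354 kJ/mol

Let D be the S-H bond energy.
Σ(broken) = 3×516 + 4×D = 1548 + 4D
Σ(formed) = 4×453 + 4×506 = 3836
ΔH = Σ(broken) − Σ(formed) = (1548 + 4D) − (3836) = −2288 + 4D
Setting this equal to −872 kJ gives 4D = 1416, so D = 354 kJ/mol.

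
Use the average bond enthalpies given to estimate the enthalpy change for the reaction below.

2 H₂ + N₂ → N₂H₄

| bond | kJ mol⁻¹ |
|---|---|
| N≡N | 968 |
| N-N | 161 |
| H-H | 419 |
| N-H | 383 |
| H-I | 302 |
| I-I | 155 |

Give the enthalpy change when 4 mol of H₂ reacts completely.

Bonds broken (reactants):
  H-H: 2 × 419 = 838
  N≡N: 1 × 968 = 968
  Σ(broken) = 1806 kJ
Bonds formed (products):
  N-H: 4 × 383 = 1532
  N-N: 1 × 161 = 161
  Σ(formed) = 1693 kJ
ΔH = Σ(broken) − Σ(formed) = 1806 − 1693 = +113 kJ
For 2× the reaction as written: 2 × (+113) = +226 kJ

ΔH = +226 kJ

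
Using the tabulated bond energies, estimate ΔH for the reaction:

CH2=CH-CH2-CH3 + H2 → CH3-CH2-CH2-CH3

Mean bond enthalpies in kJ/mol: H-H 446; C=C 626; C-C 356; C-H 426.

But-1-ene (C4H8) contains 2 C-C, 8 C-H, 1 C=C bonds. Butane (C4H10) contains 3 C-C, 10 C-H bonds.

Bonds broken (reactants):
  C-C: 2 × 356 = 712
  C-H: 8 × 426 = 3408
  C=C: 1 × 626 = 626
  H-H: 1 × 446 = 446
  Σ(broken) = 5192 kJ
Bonds formed (products):
  C-C: 3 × 356 = 1068
  C-H: 10 × 426 = 4260
  Σ(formed) = 5328 kJ
ΔH = Σ(broken) − Σ(formed) = 5192 − 5328 = −136 kJ

ΔH ≈ −136 kJ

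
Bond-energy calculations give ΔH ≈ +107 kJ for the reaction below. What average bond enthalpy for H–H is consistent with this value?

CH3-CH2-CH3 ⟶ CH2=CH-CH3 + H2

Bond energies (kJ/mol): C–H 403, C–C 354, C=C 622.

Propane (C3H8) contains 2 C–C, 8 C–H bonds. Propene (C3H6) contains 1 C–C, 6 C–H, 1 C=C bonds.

Let D be the H–H bond energy.
Σ(broken) = 2×354 + 8×403 = 3932
Σ(formed) = 1×354 + 6×403 + 1×622 + 1×D = 3394 + D
ΔH = Σ(broken) − Σ(formed) = (3932) − (3394 + D) = +538 − D
Setting this equal to +107 kJ gives D = 431 kJ/mol.

D(H–H) ≈ 431 kJ/mol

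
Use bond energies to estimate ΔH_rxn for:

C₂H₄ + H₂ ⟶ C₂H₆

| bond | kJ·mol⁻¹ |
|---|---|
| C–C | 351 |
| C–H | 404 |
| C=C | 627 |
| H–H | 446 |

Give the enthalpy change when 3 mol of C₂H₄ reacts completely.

ΔH = −258 kJ

Bonds broken (reactants):
  C–H: 4 × 404 = 1616
  C=C: 1 × 627 = 627
  H–H: 1 × 446 = 446
  Σ(broken) = 2689 kJ
Bonds formed (products):
  C–C: 1 × 351 = 351
  C–H: 6 × 404 = 2424
  Σ(formed) = 2775 kJ
ΔH = Σ(broken) − Σ(formed) = 2689 − 2775 = −86 kJ
For 3× the reaction as written: 3 × (−86) = −258 kJ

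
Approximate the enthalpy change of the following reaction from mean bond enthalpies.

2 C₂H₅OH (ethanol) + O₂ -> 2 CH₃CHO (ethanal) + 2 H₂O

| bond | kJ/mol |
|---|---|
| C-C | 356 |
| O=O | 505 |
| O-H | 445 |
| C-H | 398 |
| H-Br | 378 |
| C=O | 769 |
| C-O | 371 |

Bonds broken (reactants):
  C-C: 2 × 356 = 712
  C-H: 10 × 398 = 3980
  C-O: 2 × 371 = 742
  O-H: 2 × 445 = 890
  O=O: 1 × 505 = 505
  Σ(broken) = 6829 kJ
Bonds formed (products):
  C-C: 2 × 356 = 712
  C-H: 8 × 398 = 3184
  C=O: 2 × 769 = 1538
  O-H: 4 × 445 = 1780
  Σ(formed) = 7214 kJ
ΔH = Σ(broken) − Σ(formed) = 6829 − 7214 = −385 kJ

ΔH ≈ −385 kJ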